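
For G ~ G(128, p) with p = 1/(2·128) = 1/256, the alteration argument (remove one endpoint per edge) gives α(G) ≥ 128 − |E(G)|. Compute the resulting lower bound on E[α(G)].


E[|E(G)|] = C(128, 2)·p = 8128 · (1/256) = 127/4.
E[α(G)] ≥ n − E[|E(G)|] = 128 − 127/4 = 385/4.
Numerically: ≈ 96.2500.
(This is only a lower bound; the true E[α(G)] may be larger.)

E[α(G)] ≥ 385/4 ≈ 96.2500.


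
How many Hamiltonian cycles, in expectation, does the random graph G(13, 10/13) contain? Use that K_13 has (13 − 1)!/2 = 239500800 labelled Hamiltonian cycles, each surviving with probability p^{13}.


K_13 has (13 − 1)!/2 = 239500800 labelled Hamiltonian cycles.
For each such Hamiltonian cycle H, let X_H = 1 if all 13 edges of H are present in G. Then P[X_H = 1] = p^{13} = (10/13)^{13} = 10000000000000/302875106592253.
By linearity: E[X] = Σ_H E[X_H] = 239500800 · p^{13} = 239500800 · 10000000000000/302875106592253 = 2395008000000000000000/302875106592253.
Numerically: E[X] ≈ 7.908e+06.

E[X] = 239500800 · (10/13)^{13} = 2395008000000000000000/302875106592253 ≈ 7.908e+06.


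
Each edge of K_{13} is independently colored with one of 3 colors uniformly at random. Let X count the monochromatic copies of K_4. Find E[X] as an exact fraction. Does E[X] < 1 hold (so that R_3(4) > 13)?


E[X] = C(13, 4) · 3^{1 − 6} = 715 · 3^{−5} = 715/243.
As a reduced fraction: E[X] = 715/243 ≈ 2.9424.
Is E[X] < 1? NO.
Since E[X] ≥ 1, the first-moment bound is inconclusive at n = 13; it does NOT by itself certify R_3(4) > 13.

E[X] = 715/243 ≈ 2.9424; E[X] ≥ 1; first-moment method inconclusive here.


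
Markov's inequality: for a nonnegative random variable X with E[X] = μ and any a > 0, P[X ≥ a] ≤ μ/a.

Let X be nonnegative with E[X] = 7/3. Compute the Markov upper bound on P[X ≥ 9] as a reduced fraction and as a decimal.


μ = E[X] = 7/3, a = 9.
Markov: P[X ≥ 9] ≤ μ/a = (7/3)/9 = 7/27.
Numerically: ≈ 0.259259.
(Since a = 9 > μ = 2.333333, the bound 7/27 is < 1 and informative.)

P[X ≥ 9] ≤ 7/27 ≈ 0.259259.


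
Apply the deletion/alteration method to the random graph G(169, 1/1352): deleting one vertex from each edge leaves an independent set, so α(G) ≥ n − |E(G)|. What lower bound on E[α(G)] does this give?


E[|E(G)|] = C(169, 2)·p = 14196 · (1/1352) = 21/2.
E[α(G)] ≥ n − E[|E(G)|] = 169 − 21/2 = 317/2.
Numerically: ≈ 158.5000.
(This is only a lower bound; the true E[α(G)] may be larger.)

E[α(G)] ≥ 317/2 ≈ 158.5000.


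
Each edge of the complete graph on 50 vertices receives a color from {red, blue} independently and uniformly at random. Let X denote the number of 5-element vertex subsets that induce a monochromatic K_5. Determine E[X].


Let X = Σ_S X_S over the C(50, 5) = 2118760 subsets S of size 5, where X_S = 1 if the K_5 on S is monochromatic.
For a fixed S, the K_5 on S has C(5, 2) = 10 edges. P[all 10 edges red] = (1/2)^10, and likewise for blue, so P[monochromatic] = 2·(1/2)^10 = 2^{1 − 10} = 1/512.
By linearity of expectation: E[X] = C(50, 5) · 2^{1 − 10} = 2118760 · 1/512 = 264845/64.
Numerically: E[X] ≈ 4138.2031.

E[X] = C(50,5)·2^(1−C(5,2)) = 264845/64 ≈ 4138.2031.


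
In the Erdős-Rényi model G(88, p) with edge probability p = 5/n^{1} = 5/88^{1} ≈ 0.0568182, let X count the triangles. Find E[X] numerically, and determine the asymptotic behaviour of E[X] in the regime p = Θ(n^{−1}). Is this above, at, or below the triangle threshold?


Number of potential triangles: C(88, 3) = 109736.
Each occurs with probability p³ ≈ (0.0568182)³ ≈ 1.83426465e-04.
By linearity: E[X] = C(88, 3)·p³ ≈ 109736 · 1.83426465e-04 ≈ 20.128487.
Here α = 1, so p = 5/n is exactly at the triangle threshold p ~ 1/n. Asymptotically E[X] → c³/6 = 5³/6 = 125/6 ≈ 20.833333, a bounded constant. In this regime the triangle count is asymptotically Poisson(c³/6).

E[X] ≈ 20.128487; in regime p = Θ(1/n^{1}) E[X] stays bounded (at the triangle threshold p ~ 1/n).


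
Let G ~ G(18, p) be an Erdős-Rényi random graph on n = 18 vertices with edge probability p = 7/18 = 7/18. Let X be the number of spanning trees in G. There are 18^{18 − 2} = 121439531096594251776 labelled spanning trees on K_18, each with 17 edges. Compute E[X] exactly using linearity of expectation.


K_18 has 18^{18 − 2} = 121439531096594251776 labelled spanning trees.
For each such spanning tree H, let X_H = 1 if all 17 edges of H are present in G. Then P[X_H = 1] = p^{17} = (7/18)^{17} = 232630513987207/2185911559738696531968.
By linearity: E[X] = Σ_H E[X_H] = 121439531096594251776 · p^{17} = 121439531096594251776 · 232630513987207/2185911559738696531968 = 232630513987207/18.
Numerically: E[X] ≈ 1.29e+13.

E[X] = 121439531096594251776 · (7/18)^{17} = 232630513987207/18 ≈ 1.29e+13.


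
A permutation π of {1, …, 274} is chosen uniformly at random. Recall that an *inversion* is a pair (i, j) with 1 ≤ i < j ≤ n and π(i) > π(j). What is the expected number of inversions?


Write X = Σ X_I over the C(274, 2) = 37401 pairs i < j, with X_I the indicator of one inversion.
There are 37401 indicators.
For each fixed pair i < j, the values π(i) and π(j) are two distinct elements of {1, …, 274} in uniformly random order; by symmetry P[π(i) > π(j)] = 1/2.
By linearity: E[X] = 37401 · (1/2) = C(274, 2) · (1/2) = 37401/2 = 37401/2 ≈ 18700.500.

E[X] = 37401/2 = 18700.500.


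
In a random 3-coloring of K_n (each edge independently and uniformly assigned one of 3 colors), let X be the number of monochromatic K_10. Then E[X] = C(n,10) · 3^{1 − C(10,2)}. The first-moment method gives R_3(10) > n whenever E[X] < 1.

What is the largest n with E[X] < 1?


We need C(n, 10) · 3^{1 − 45} < 1, i.e. C(n, 10) < 3^{45 − 1} = 984770902183611232881.
Check values of n near the boundary:
  n = 569: C(569, 10) = 905357721286137524328; 905357721286137524328 < 984770902183611232881? YES
  n = 570: C(570, 10) = 921524823451961408691; 921524823451961408691 < 984770902183611232881? YES
  n = 571: C(571, 10) = 937951290893172842001; 937951290893172842001 < 984770902183611232881? YES
  n = 572: C(572, 10) = 954640815642161682606; 954640815642161682606 < 984770902183611232881? YES
  n = 573: C(573, 10) = 971597135635805762226; 971597135635805762226 < 984770902183611232881? YES
  n = 574: C(574, 10) = 988824035203816502691; 988824035203816502691 < 984770902183611232881? NO
The largest n with C(n, 10) < 984770902183611232881 is n = 573 (where E[X] = 35985079097622435638/36472996377170786403 ≈ 0.987). Hence R_3(10) > 573, i.e. R_3(10) ≥ 574.

Largest n = 573; hence R_3(10) > 573.


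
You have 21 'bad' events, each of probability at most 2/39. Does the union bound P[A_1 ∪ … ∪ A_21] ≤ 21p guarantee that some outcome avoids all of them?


Union bound: P[∪_{i=1}^{21} A_i] ≤ Σ_i P[A_i] ≤ 21·p = 21·(2/39) = 14/13.
Numerically: 14/13 ≈ 1.0769.
Is 14/13 < 1? NO.
Since the bound 14/13 is ≥ 1, the union bound is uninformative here; it does NOT by itself certify existence.

21·p = 14/13 ≈ 1.0769; existence NOT certified by the union bound.


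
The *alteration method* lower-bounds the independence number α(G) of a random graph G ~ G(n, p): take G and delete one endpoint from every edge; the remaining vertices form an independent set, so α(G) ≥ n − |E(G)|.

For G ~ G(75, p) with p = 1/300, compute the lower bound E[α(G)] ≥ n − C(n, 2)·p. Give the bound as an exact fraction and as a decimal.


E[|E(G)|] = C(75, 2)·p = 2775 · (1/300) = 37/4.
E[α(G)] ≥ n − E[|E(G)|] = 75 − 37/4 = 263/4.
Numerically: ≈ 65.75000.
(This is only a lower bound; the true E[α(G)] may be larger.)

E[α(G)] ≥ 263/4 ≈ 65.75000.


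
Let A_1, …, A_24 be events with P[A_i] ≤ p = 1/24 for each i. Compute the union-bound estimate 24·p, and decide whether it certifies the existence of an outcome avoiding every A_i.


Union bound: P[∪_{i=1}^{24} A_i] ≤ Σ_i P[A_i] ≤ 24·p = 24·(1/24) = 1.
Numerically: 1 ≈ 1.0000000.
Is 1 < 1? NO.
Since the bound 1 is ≥ 1, the union bound is uninformative here; it does NOT by itself certify existence.

24·p = 1 ≈ 1.0000000; existence NOT certified by the union bound.


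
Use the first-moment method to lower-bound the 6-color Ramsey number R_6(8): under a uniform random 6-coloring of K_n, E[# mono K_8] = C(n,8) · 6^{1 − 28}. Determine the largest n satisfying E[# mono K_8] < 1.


We need C(n, 8) · 6^{1 − 28} < 1, i.e. C(n, 8) < 6^{28 − 1} = 1023490369077469249536.
Check values of n near the boundary:
  n = 1589: C(1589, 8) = 990389025825605844438; 990389025825605844438 < 1023490369077469249536? YES
  n = 1590: C(1590, 8) = 995397314198933813310; 995397314198933813310 < 1023490369077469249536? YES
  n = 1591: C(1591, 8) = 1000427749141189953870; 1000427749141189953870 < 1023490369077469249536? YES
  n = 1592: C(1592, 8) = 1005480414540892933435; 1005480414540892933435 < 1023490369077469249536? YES
  n = 1593: C(1593, 8) = 1010555394551193970323; 1010555394551193970323 < 1023490369077469249536? YES
  n = 1594: C(1594, 8) = 1015652773590544255167; 1015652773590544255167 < 1023490369077469249536? YES
  n = 1595: C(1595, 8) = 1020772636343363633895; 1020772636343363633895 < 1023490369077469249536? YES
  n = 1596: C(1596, 8) = 1025915067760710553965; 1025915067760710553965 < 1023490369077469249536? NO
The largest n with C(n, 8) < 1023490369077469249536 is n = 1595 (where E[X] = 113419181815929292655/113721152119718805504 ≈ 0.99734). Hence R_6(8) > 1595, i.e. R_6(8) ≥ 1596.

Largest n = 1595; hence R_6(8) > 1595.


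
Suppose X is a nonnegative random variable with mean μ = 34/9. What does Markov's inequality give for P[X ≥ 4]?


μ = E[X] = 34/9, a = 4.
Markov: P[X ≥ 4] ≤ μ/a = (34/9)/4 = 17/18.
Numerically: ≈ 0.9444.
(Since a = 4 > μ = 3.7778, the bound 17/18 is < 1 and informative.)

P[X ≥ 4] ≤ 17/18 ≈ 0.9444.


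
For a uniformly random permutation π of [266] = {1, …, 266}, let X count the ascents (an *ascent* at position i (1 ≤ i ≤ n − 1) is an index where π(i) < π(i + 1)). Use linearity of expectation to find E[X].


Write X = Σ X_I over i = 1, …, 265, with X_I the indicator of one ascent.
There are 265 indicators.
For each fixed i, the pair (π(i), π(i+1)) is a uniformly random ordered pair of distinct values from {1, …, 266}; by symmetry P[π(i) < π(i+1)] = 1/2.
By linearity: E[X] = 265 · (1/2) = (266 − 1) · (1/2) = 265/2 ≈ 132.5000.

E[X] = 265/2 = 132.5000.


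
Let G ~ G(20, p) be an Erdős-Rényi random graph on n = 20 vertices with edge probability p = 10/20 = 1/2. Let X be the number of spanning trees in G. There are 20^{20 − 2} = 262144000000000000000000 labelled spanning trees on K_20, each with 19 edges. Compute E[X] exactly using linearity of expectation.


K_20 has 20^{20 − 2} = 262144000000000000000000 labelled spanning trees.
For each such spanning tree H, let X_H = 1 if all 19 edges of H are present in G. Then P[X_H = 1] = p^{19} = (1/2)^{19} = 1/524288.
By linearity: E[X] = Σ_H E[X_H] = 262144000000000000000000 · p^{19} = 262144000000000000000000 · 1/524288 = 500000000000000000.
Numerically: E[X] ≈ 5e+17.

E[X] = 262144000000000000000000 · (1/2)^{19} = 500000000000000000 ≈ 5e+17.


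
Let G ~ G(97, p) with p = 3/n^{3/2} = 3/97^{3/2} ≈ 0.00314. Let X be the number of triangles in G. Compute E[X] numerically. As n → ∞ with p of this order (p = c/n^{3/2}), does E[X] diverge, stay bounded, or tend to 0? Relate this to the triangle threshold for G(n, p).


Number of potential triangles: C(97, 3) = 147440.
Each occurs with probability p³ ≈ (0.00314)³ ≈ 3.096642e-08.
By linearity: E[X] = C(97, 3)·p³ ≈ 147440 · 3.096642e-08 ≈ 0.0046.
Since α = 3/2 > 1, p = c/n^{3/2} = o(1/n) is below the triangle threshold p ~ 1/n. Asymptotically E[X] ~ (c³/6)·n^{3(1−α)} = (3³/6)·n^{-1.5} → 0, so by Markov's inequality G has no triangles w.h.p.

E[X] ≈ 0.0046; in regime p = Θ(1/n^{3/2}) E[X] tends to 0 (below the triangle threshold p ~ 1/n).


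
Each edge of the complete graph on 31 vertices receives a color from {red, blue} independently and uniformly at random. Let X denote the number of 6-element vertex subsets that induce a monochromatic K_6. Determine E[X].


Let X = Σ_S X_S over the C(31, 6) = 736281 subsets S of size 6, where X_S = 1 if the K_6 on S is monochromatic.
For a fixed S, the K_6 on S has C(6, 2) = 15 edges. P[all 15 edges red] = (1/2)^15, and likewise for blue, so P[monochromatic] = 2·(1/2)^15 = 2^{1 − 15} = 1/16384.
By linearity: E[X] = C(31, 6) · 2^{1 − 15} = 736281 · 1/16384 = 736281/16384.
Numerically: E[X] ≈ 44.93903.

E[X] = C(31,6)·2^(1−C(6,2)) = 736281/16384 ≈ 44.93903.


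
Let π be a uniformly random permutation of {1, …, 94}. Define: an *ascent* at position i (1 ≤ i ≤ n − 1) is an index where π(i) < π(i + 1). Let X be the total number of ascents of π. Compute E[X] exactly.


Write X = Σ X_I over i = 1, …, 93, with X_I the indicator of one ascent.
There are 93 indicators.
For each fixed i, the pair (π(i), π(i+1)) is a uniformly random ordered pair of distinct values from {1, …, 94}; by symmetry P[π(i) < π(i+1)] = 1/2.
By linearity: E[X] = 93 · (1/2) = (94 − 1) · (1/2) = 93/2 ≈ 46.5000.

E[X] = 93/2 = 46.5000.


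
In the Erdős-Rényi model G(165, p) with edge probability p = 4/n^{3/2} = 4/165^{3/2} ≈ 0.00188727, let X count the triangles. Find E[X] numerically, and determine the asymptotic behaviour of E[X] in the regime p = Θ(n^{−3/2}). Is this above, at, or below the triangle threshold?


Number of potential triangles: C(165, 3) = 735130.
Each occurs with probability p³ ≈ (0.00188727)³ ≈ 6.72205753e-09.
By linearity: E[X] = C(165, 3)·p³ ≈ 735130 · 6.72205753e-09 ≈ 0.004942.
Since α = 3/2 > 1, p = c/n^{3/2} = o(1/n) is below the triangle threshold p ~ 1/n. Asymptotically E[X] ~ (c³/6)·n^{3(1−α)} = (4³/6)·n^{-1.5} → 0, so by Markov's inequality G has no triangles w.h.p.

E[X] ≈ 0.004942; in regime p = Θ(1/n^{3/2}) E[X] tends to 0 (below the triangle threshold p ~ 1/n).


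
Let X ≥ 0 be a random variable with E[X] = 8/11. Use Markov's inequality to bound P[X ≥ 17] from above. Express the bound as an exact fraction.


μ = E[X] = 8/11, a = 17.
Markov: P[X ≥ 17] ≤ μ/a = (8/11)/17 = 8/187.
Numerically: ≈ 0.0428.
(Since a = 17 > μ = 0.7273, the bound 8/187 is < 1 and informative.)

P[X ≥ 17] ≤ 8/187 ≈ 0.0428.


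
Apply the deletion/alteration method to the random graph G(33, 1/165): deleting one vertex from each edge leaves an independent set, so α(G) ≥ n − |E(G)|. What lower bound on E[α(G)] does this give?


E[|E(G)|] = C(33, 2)·p = 528 · (1/165) = 16/5.
E[α(G)] ≥ n − E[|E(G)|] = 33 − 16/5 = 149/5.
Numerically: ≈ 29.800.
(This is only a lower bound; the true E[α(G)] may be larger.)

E[α(G)] ≥ 149/5 ≈ 29.800.


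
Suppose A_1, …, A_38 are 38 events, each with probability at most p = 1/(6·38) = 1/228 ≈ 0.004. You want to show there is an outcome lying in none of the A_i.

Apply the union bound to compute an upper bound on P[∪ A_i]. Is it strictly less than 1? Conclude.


Union bound: P[∪_{i=1}^{38} A_i] ≤ Σ_i P[A_i] ≤ 38·p = 38·(1/228) = 1/6.
Numerically: 1/6 ≈ 0.167.
Is 1/6 < 1? YES.
Since P[∪ A_i] ≤ 1/6 < 1, the complement has P[∩ A_i^c] ≥ 1 − 1/6 = 5/6 > 0, so some outcome avoids every A_i.

38·p = 1/6 ≈ 0.167; existence CERTIFIED by the union bound.


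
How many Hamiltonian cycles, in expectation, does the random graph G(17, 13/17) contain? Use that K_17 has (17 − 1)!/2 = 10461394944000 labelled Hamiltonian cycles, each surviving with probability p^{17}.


K_17 has (17 − 1)!/2 = 10461394944000 labelled Hamiltonian cycles.
For each such Hamiltonian cycle H, let X_H = 1 if all 17 edges of H are present in G. Then P[X_H = 1] = p^{17} = (13/17)^{17} = 8650415919381337933/827240261886336764177.
By linearity: E[X] = Σ_H E[X_H] = 10461394944000 · p^{17} = 10461394944000 · 8650415919381337933/827240261886336764177 = 90495417362513040260241610752000/827240261886336764177.
Numerically: E[X] ≈ 1.0939e+11.

E[X] = 10461394944000 · (13/17)^{17} = 90495417362513040260241610752000/827240261886336764177 ≈ 1.0939e+11.


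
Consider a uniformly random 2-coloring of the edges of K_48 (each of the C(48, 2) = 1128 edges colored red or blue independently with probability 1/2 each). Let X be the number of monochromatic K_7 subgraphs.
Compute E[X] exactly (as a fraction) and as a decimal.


Let X = Σ_S X_S over the C(48, 7) = 73629072 subsets S of size 7, where X_S = 1 if the K_7 on S is monochromatic.
For a fixed S, the K_7 on S has C(7, 2) = 21 edges. P[all 21 edges red] = (1/2)^21, and likewise for blue, so P[monochromatic] = 2·(1/2)^21 = 2^{1 − 21} = 1/1048576.
By linearity: E[X] = C(48, 7) · 2^{1 − 21} = 73629072 · 1/1048576 = 4601817/65536.
Numerically: E[X] ≈ 70.218155.

E[X] = C(48,7)·2^(1−C(7,2)) = 4601817/65536 ≈ 70.218155.


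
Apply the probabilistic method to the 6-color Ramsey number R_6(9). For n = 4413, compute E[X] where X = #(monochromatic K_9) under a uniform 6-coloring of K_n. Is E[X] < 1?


E[X] = C(4413, 9) · 6^{1 − 36} = 1734990840325017881257917265 · 6^{−35} = 1734990840325017881257917265/1719070799748422591028658176.
As a reduced fraction: E[X] = 1734990840325017881257917265/1719070799748422591028658176 ≈ 1.0093.
Is E[X] < 1? NO.
Since E[X] ≥ 1, the first-moment bound is inconclusive at n = 4413; it does NOT by itself certify R_6(9) > 4413.

E[X] = 1734990840325017881257917265/1719070799748422591028658176 ≈ 1.0093; E[X] ≥ 1; first-moment method inconclusive here.


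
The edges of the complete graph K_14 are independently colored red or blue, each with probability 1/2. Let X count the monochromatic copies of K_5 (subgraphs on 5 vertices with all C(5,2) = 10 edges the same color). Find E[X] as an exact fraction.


Let X = Σ_S X_S over the C(14, 5) = 2002 subsets S of size 5, where X_S = 1 if the K_5 on S is monochromatic.
For a fixed S, the K_5 on S has C(5, 2) = 10 edges. P[all 10 edges red] = (1/2)^10, and likewise for blue, so P[monochromatic] = 2·(1/2)^10 = 2^{1 − 10} = 1/512.
Summing: E[X] = C(14, 5) · 2^{1 − 10} = 2002 · 1/512 = 1001/256.
Numerically: E[X] ≈ 3.91016.

E[X] = C(14,5)·2^(1−C(5,2)) = 1001/256 ≈ 3.91016.


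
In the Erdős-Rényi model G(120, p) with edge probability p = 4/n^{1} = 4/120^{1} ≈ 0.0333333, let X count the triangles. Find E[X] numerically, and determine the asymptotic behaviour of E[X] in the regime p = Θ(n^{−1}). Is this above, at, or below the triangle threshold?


Number of potential triangles: C(120, 3) = 280840.
Each occurs with probability p³ ≈ (0.0333333)³ ≈ 3.70370370e-05.
By linearity: E[X] = C(120, 3)·p³ ≈ 280840 · 3.70370370e-05 ≈ 10.401481.
Here α = 1, so p = 4/n is exactly at the triangle threshold p ~ 1/n. Asymptotically E[X] → c³/6 = 4³/6 = 32/3 ≈ 10.666667, a bounded constant. In this regime the triangle count is asymptotically Poisson(c³/6).

E[X] ≈ 10.401481; in regime p = Θ(1/n^{1}) E[X] stays bounded (at the triangle threshold p ~ 1/n).


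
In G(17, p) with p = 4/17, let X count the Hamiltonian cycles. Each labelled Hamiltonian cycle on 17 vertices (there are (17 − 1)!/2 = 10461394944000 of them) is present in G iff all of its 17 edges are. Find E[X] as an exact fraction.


K_17 has (17 − 1)!/2 = 10461394944000 labelled Hamiltonian cycles.
For each such Hamiltonian cycle H, let X_H = 1 if all 17 edges of H are present in G. Then P[X_H = 1] = p^{17} = (4/17)^{17} = 17179869184/827240261886336764177.
By linearity of expectation: E[X] = Σ_H E[X_H] = 10461394944000 · p^{17} = 10461394944000 · 17179869184/827240261886336764177 = 179725396620079005696000/827240261886336764177.
Numerically: E[X] ≈ 217.

E[X] = 10461394944000 · (4/17)^{17} = 179725396620079005696000/827240261886336764177 ≈ 217.


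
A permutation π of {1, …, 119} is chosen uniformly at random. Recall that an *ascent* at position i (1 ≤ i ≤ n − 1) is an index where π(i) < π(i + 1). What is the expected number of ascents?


Write X = Σ X_I over i = 1, …, 118, with X_I the indicator of one ascent.
There are 118 indicators.
For each fixed i, the pair (π(i), π(i+1)) is a uniformly random ordered pair of distinct values from {1, …, 119}; by symmetry P[π(i) < π(i+1)] = 1/2.
By linearity: E[X] = 118 · (1/2) = (119 − 1) · (1/2) = 59 ≈ 59.000000.

E[X] = 59 = 59.000000.


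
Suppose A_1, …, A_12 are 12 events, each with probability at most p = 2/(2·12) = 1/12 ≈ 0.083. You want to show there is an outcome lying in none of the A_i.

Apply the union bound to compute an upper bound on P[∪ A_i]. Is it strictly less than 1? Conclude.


Union bound: P[∪_{i=1}^{12} A_i] ≤ Σ_i P[A_i] ≤ 12·p = 12·(1/12) = 1.
Numerically: 1 ≈ 1.000.
Is 1 < 1? NO.
Since the bound 1 is ≥ 1, the union bound is uninformative here; it does NOT by itself certify existence.

12·p = 1 ≈ 1.000; existence NOT certified by the union bound.


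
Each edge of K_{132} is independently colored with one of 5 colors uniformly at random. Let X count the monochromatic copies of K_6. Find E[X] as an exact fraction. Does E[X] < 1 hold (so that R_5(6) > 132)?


E[X] = C(132, 6) · 5^{1 − 15} = 6547258432 · 5^{−14} = 6547258432/6103515625.
As a reduced fraction: E[X] = 6547258432/6103515625 ≈ 1.07270.
Is E[X] < 1? NO.
Since E[X] ≥ 1, the first-moment bound is inconclusive at n = 132; it does NOT by itself certify R_5(6) > 132.

E[X] = 6547258432/6103515625 ≈ 1.07270; E[X] ≥ 1; first-moment method inconclusive here.


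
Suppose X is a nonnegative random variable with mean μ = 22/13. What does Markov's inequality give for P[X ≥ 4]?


μ = E[X] = 22/13, a = 4.
Markov: P[X ≥ 4] ≤ μ/a = (22/13)/4 = 11/26.
Numerically: ≈ 0.423077.
(Since a = 4 > μ = 1.692308, the bound 11/26 is < 1 and informative.)

P[X ≥ 4] ≤ 11/26 ≈ 0.423077.


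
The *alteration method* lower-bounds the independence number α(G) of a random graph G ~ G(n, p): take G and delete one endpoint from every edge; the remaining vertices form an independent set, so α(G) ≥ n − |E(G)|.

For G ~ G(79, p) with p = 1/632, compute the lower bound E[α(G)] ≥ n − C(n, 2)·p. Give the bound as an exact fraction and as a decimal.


E[|E(G)|] = C(79, 2)·p = 3081 · (1/632) = 39/8.
E[α(G)] ≥ n − E[|E(G)|] = 79 − 39/8 = 593/8.
Numerically: ≈ 74.12500.
(This is only a lower bound; the true E[α(G)] may be larger.)

E[α(G)] ≥ 593/8 ≈ 74.12500.


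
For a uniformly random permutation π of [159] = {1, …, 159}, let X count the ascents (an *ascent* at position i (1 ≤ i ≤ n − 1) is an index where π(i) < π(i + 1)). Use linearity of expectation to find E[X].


Write X = Σ X_I over i = 1, …, 158, with X_I the indicator of one ascent.
There are 158 indicators.
For each fixed i, the pair (π(i), π(i+1)) is a uniformly random ordered pair of distinct values from {1, …, 159}; by symmetry P[π(i) < π(i+1)] = 1/2.
By linearity: E[X] = 158 · (1/2) = (159 − 1) · (1/2) = 79 ≈ 79.00000.

E[X] = 79 = 79.00000.


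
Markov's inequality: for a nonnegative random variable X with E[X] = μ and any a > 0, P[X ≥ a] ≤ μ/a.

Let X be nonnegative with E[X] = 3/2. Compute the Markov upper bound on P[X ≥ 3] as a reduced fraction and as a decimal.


μ = E[X] = 3/2, a = 3.
Markov: P[X ≥ 3] ≤ μ/a = (3/2)/3 = 1/2.
Numerically: ≈ 0.50000.
(Since a = 3 > μ = 1.50000, the bound 1/2 is < 1 and informative.)

P[X ≥ 3] ≤ 1/2 ≈ 0.50000.


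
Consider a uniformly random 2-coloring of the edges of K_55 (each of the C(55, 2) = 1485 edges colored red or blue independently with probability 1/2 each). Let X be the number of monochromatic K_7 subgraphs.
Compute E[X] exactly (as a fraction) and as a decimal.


Let X = Σ_S X_S over the C(55, 7) = 202927725 subsets S of size 7, where X_S = 1 if the K_7 on S is monochromatic.
For a fixed S, the K_7 on S has C(7, 2) = 21 edges. P[all 21 edges red] = (1/2)^21, and likewise for blue, so P[monochromatic] = 2·(1/2)^21 = 2^{1 − 21} = 1/1048576.
Summing: E[X] = C(55, 7) · 2^{1 − 21} = 202927725 · 1/1048576 = 202927725/1048576.
Numerically: E[X] ≈ 193.527.

E[X] = C(55,7)·2^(1−C(7,2)) = 202927725/1048576 ≈ 193.527.


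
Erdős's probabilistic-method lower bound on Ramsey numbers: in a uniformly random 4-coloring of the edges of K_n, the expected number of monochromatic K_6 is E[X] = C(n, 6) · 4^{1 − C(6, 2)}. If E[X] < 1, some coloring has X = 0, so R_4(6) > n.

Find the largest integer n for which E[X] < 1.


We need C(n, 6) · 4^{1 − 15} < 1, i.e. C(n, 6) < 4^{15 − 1} = 268435456.
Check values of n near the boundary:
  n = 72: C(72, 6) = 156238908; 156238908 < 268435456? YES
  n = 73: C(73, 6) = 170230452; 170230452 < 268435456? YES
  n = 74: C(74, 6) = 185250786; 185250786 < 268435456? YES
  n = 75: C(75, 6) = 201359550; 201359550 < 268435456? YES
  n = 76: C(76, 6) = 218618940; 218618940 < 268435456? YES
  n = 77: C(77, 6) = 237093780; 237093780 < 268435456? YES
  n = 78: C(78, 6) = 256851595; 256851595 < 268435456? YES
  n = 79: C(79, 6) = 277962685; 277962685 < 268435456? NO
  n = 80: C(80, 6) = 300500200; 300500200 < 268435456? NO
The largest n with C(n, 6) < 268435456 is n = 78 (where E[X] = 256851595/268435456 ≈ 0.9568). Hence R_4(6) > 78, i.e. R_4(6) ≥ 79.

Largest n = 78; hence R_4(6) > 78.


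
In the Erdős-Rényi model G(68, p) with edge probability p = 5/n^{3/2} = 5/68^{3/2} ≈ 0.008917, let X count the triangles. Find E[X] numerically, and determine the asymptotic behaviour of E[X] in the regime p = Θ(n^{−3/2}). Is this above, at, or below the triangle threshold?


Number of potential triangles: C(68, 3) = 50116.
Each occurs with probability p³ ≈ (0.008917)³ ≈ 7.089570e-07.
By linearity: E[X] = C(68, 3)·p³ ≈ 50116 · 7.089570e-07 ≈ 0.0355.
Since α = 3/2 > 1, p = c/n^{3/2} = o(1/n) is below the triangle threshold p ~ 1/n. Asymptotically E[X] ~ (c³/6)·n^{3(1−α)} = (5³/6)·n^{-1.5} → 0, so by Markov's inequality G has no triangles w.h.p.

E[X] ≈ 0.0355; in regime p = Θ(1/n^{3/2}) E[X] tends to 0 (below the triangle threshold p ~ 1/n).


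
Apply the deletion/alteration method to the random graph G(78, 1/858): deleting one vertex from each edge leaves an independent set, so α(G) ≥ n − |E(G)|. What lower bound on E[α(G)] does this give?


E[|E(G)|] = C(78, 2)·p = 3003 · (1/858) = 7/2.
E[α(G)] ≥ n − E[|E(G)|] = 78 − 7/2 = 149/2.
Numerically: ≈ 74.5000.
(This is only a lower bound; the true E[α(G)] may be larger.)

E[α(G)] ≥ 149/2 ≈ 74.5000.


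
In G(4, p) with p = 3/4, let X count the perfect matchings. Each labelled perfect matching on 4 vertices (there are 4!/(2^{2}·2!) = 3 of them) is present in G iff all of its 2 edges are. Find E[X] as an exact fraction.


K_4 has 4!/(2^{2}·2!) = 3 labelled perfect matchings.
For each such perfect matching H, let X_H = 1 if all 2 edges of H are present in G. Then P[X_H = 1] = p^{2} = (3/4)^{2} = 9/16.
Summing the indicators: E[X] = Σ_H E[X_H] = 3 · p^{2} = 3 · 9/16 = 27/16.
Numerically: E[X] ≈ 1.69.

E[X] = 3 · (3/4)^{2} = 27/16 ≈ 1.69.


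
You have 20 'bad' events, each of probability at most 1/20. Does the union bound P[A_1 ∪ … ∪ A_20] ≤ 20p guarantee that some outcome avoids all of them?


Union bound: P[∪_{i=1}^{20} A_i] ≤ Σ_i P[A_i] ≤ 20·p = 20·(1/20) = 1.
Numerically: 1 ≈ 1.000000.
Is 1 < 1? NO.
Since the bound 1 is ≥ 1, the union bound is uninformative here; it does NOT by itself certify existence.

20·p = 1 ≈ 1.000000; existence NOT certified by the union bound.


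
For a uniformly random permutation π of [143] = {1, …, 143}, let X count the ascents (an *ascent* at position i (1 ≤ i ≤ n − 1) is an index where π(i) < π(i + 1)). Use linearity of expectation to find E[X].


Write X = Σ X_I over i = 1, …, 142, with X_I the indicator of one ascent.
There are 142 indicators.
For each fixed i, the pair (π(i), π(i+1)) is a uniformly random ordered pair of distinct values from {1, …, 143}; by symmetry P[π(i) < π(i+1)] = 1/2.
By linearity: E[X] = 142 · (1/2) = (143 − 1) · (1/2) = 71 ≈ 71.0000.

E[X] = 71 = 71.0000.


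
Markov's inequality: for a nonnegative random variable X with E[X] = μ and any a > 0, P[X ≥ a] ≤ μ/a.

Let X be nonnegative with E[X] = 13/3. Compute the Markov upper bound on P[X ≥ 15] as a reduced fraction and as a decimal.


μ = E[X] = 13/3, a = 15.
Markov: P[X ≥ 15] ≤ μ/a = (13/3)/15 = 13/45.
Numerically: ≈ 0.289.
(Since a = 15 > μ = 4.333, the bound 13/45 is < 1 and informative.)

P[X ≥ 15] ≤ 13/45 ≈ 0.289.


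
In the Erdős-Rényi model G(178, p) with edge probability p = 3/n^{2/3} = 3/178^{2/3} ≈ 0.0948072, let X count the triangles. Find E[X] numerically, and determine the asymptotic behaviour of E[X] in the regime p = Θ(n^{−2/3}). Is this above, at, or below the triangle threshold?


Number of potential triangles: C(178, 3) = 924176.
Each occurs with probability p³ ≈ (0.0948072)³ ≈ 8.52165131e-04.
By linearity: E[X] = C(178, 3)·p³ ≈ 924176 · 8.52165131e-04 ≈ 787.550562.
Since α = 2/3 < 1, p = c/n^{2/3} ≫ 1/n is above the triangle threshold p ~ 1/n. Asymptotically E[X] ~ (c³/6)·n^{3(1−α)} = (3³/6)·n^{1} → ∞; triangles are abundant w.h.p.

E[X] ≈ 787.550562; in regime p = Θ(1/n^{2/3}) E[X] diverges (above the triangle threshold p ~ 1/n).


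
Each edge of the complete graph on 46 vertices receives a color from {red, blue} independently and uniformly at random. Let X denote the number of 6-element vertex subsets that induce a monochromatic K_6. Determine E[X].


Let X = Σ_S X_S over the C(46, 6) = 9366819 subsets S of size 6, where X_S = 1 if the K_6 on S is monochromatic.
For a fixed S, the K_6 on S has C(6, 2) = 15 edges. P[all 15 edges red] = (1/2)^15, and likewise for blue, so P[monochromatic] = 2·(1/2)^15 = 2^{1 − 15} = 1/16384.
Summing: E[X] = C(46, 6) · 2^{1 − 15} = 9366819 · 1/16384 = 9366819/16384.
Numerically: E[X] ≈ 571.705.

E[X] = C(46,6)·2^(1−C(6,2)) = 9366819/16384 ≈ 571.705.


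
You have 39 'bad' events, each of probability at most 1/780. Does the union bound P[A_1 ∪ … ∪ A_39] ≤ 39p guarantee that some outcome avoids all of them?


Union bound: P[∪_{i=1}^{39} A_i] ≤ Σ_i P[A_i] ≤ 39·p = 39·(1/780) = 1/20.
Numerically: 1/20 ≈ 0.0500000.
Is 1/20 < 1? YES.
Since P[∪ A_i] ≤ 1/20 < 1, the complement has P[∩ A_i^c] ≥ 1 − 1/20 = 19/20 > 0, so some outcome avoids every A_i.

39·p = 1/20 ≈ 0.0500000; existence CERTIFIED by the union bound.


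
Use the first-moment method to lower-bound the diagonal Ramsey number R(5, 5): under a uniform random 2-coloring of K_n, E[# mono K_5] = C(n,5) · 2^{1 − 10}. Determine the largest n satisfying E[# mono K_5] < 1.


We need C(n, 5) · 2^{1 − 10} < 1, i.e. C(n, 5) < 2^{10 − 1} = 512.
Check values of n near the boundary:
  n = 8: C(8, 5) = 56; 56 < 512? YES
  n = 9: C(9, 5) = 126; 126 < 512? YES
  n = 10: C(10, 5) = 252; 252 < 512? YES
  n = 11: C(11, 5) = 462; 462 < 512? YES
  n = 12: C(12, 5) = 792; 792 < 512? NO
The largest n with C(n, 5) < 512 is n = 11 (where E[X] = 231/256 ≈ 0.9023). Hence R(5, 5) > 11, i.e. R(5, 5) ≥ 12.

Largest n = 11; hence R(5, 5) > 11.


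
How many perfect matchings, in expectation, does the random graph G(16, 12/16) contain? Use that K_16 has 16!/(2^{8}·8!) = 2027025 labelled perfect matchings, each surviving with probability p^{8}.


K_16 has 16!/(2^{8}·8!) = 2027025 labelled perfect matchings.
For each such perfect matching H, let X_H = 1 if all 8 edges of H are present in G. Then P[X_H = 1] = p^{8} = (3/4)^{8} = 6561/65536.
By linearity: E[X] = Σ_H E[X_H] = 2027025 · p^{8} = 2027025 · 6561/65536 = 13299311025/65536.
Numerically: E[X] ≈ 2.03e+05.

E[X] = 2027025 · (3/4)^{8} = 13299311025/65536 ≈ 2.03e+05.


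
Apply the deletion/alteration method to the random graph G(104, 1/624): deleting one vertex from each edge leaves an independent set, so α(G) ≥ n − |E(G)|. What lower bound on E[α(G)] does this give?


E[|E(G)|] = C(104, 2)·p = 5356 · (1/624) = 103/12.
E[α(G)] ≥ n − E[|E(G)|] = 104 − 103/12 = 1145/12.
Numerically: ≈ 95.417.
(This is only a lower bound; the true E[α(G)] may be larger.)

E[α(G)] ≥ 1145/12 ≈ 95.417.


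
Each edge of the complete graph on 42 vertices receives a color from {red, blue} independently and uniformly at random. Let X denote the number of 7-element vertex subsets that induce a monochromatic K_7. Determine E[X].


Let X = Σ_S X_S over the C(42, 7) = 26978328 subsets S of size 7, where X_S = 1 if the K_7 on S is monochromatic.
For a fixed S, the K_7 on S has C(7, 2) = 21 edges. P[all 21 edges red] = (1/2)^21, and likewise for blue, so P[monochromatic] = 2·(1/2)^21 = 2^{1 − 21} = 1/1048576.
By linearity: E[X] = C(42, 7) · 2^{1 − 21} = 26978328 · 1/1048576 = 3372291/131072.
Numerically: E[X] ≈ 25.72854.

E[X] = C(42,7)·2^(1−C(7,2)) = 3372291/131072 ≈ 25.72854.


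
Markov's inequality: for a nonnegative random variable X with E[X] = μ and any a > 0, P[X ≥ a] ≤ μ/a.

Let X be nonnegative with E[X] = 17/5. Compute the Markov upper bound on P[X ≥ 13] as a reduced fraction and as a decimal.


μ = E[X] = 17/5, a = 13.
Markov: P[X ≥ 13] ≤ μ/a = (17/5)/13 = 17/65.
Numerically: ≈ 0.261538.
(Since a = 13 > μ = 3.400000, the bound 17/65 is < 1 and informative.)

P[X ≥ 13] ≤ 17/65 ≈ 0.261538.


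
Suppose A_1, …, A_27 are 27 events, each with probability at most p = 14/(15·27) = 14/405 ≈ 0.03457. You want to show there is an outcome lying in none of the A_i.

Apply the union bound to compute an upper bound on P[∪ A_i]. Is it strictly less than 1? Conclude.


Union bound: P[∪_{i=1}^{27} A_i] ≤ Σ_i P[A_i] ≤ 27·p = 27·(14/405) = 14/15.
Numerically: 14/15 ≈ 0.93333.
Is 14/15 < 1? YES.
Since P[∪ A_i] ≤ 14/15 < 1, the complement has P[∩ A_i^c] ≥ 1 − 14/15 = 1/15 > 0, so some outcome avoids every A_i.

27·p = 14/15 ≈ 0.93333; existence CERTIFIED by the union bound.


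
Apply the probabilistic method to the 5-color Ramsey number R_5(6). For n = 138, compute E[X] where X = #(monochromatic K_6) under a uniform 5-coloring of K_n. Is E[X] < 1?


E[X] = C(138, 6) · 5^{1 − 15} = 8592039666 · 5^{−14} = 8592039666/6103515625.
As a reduced fraction: E[X] = 8592039666/6103515625 ≈ 1.40772.
Is E[X] < 1? NO.
Since E[X] ≥ 1, the first-moment bound is inconclusive at n = 138; it does NOT by itself certify R_5(6) > 138.

E[X] = 8592039666/6103515625 ≈ 1.40772; E[X] ≥ 1; first-moment method inconclusive here.


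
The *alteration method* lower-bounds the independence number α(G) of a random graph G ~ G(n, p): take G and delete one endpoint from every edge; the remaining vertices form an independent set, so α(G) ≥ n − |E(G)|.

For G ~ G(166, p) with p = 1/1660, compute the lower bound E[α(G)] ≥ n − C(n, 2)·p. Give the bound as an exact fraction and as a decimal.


E[|E(G)|] = C(166, 2)·p = 13695 · (1/1660) = 33/4.
E[α(G)] ≥ n − E[|E(G)|] = 166 − 33/4 = 631/4.
Numerically: ≈ 157.750.
(This is only a lower bound; the true E[α(G)] may be larger.)

E[α(G)] ≥ 631/4 ≈ 157.750.


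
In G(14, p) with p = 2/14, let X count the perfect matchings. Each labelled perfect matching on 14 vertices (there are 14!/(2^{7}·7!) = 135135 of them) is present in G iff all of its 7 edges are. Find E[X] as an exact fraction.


K_14 has 14!/(2^{7}·7!) = 135135 labelled perfect matchings.
For each such perfect matching H, let X_H = 1 if all 7 edges of H are present in G. Then P[X_H = 1] = p^{7} = (1/7)^{7} = 1/823543.
Summing the indicators: E[X] = Σ_H E[X_H] = 135135 · p^{7} = 135135 · 1/823543 = 19305/117649.
Numerically: E[X] ≈ 0.164.

E[X] = 135135 · (1/7)^{7} = 19305/117649 ≈ 0.164.


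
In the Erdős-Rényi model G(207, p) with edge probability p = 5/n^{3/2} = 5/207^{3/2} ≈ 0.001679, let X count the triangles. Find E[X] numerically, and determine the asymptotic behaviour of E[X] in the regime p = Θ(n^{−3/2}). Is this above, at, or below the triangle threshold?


Number of potential triangles: C(207, 3) = 1456935.
Each occurs with probability p³ ≈ (0.001679)³ ≈ 4.731986e-09.
By linearity: E[X] = C(207, 3)·p³ ≈ 1456935 · 4.731986e-09 ≈ 0.0069.
Since α = 3/2 > 1, p = c/n^{3/2} = o(1/n) is below the triangle threshold p ~ 1/n. Asymptotically E[X] ~ (c³/6)·n^{3(1−α)} = (5³/6)·n^{-1.5} → 0, so by Markov's inequality G has no triangles w.h.p.

E[X] ≈ 0.0069; in regime p = Θ(1/n^{3/2}) E[X] tends to 0 (below the triangle threshold p ~ 1/n).


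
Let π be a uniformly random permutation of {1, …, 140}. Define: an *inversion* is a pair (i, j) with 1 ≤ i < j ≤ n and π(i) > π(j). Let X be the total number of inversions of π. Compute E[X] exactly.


Write X = Σ X_I over the C(140, 2) = 9730 pairs i < j, with X_I the indicator of one inversion.
There are 9730 indicators.
For each fixed pair i < j, the values π(i) and π(j) are two distinct elements of {1, …, 140} in uniformly random order; by symmetry P[π(i) > π(j)] = 1/2.
By linearity: E[X] = 9730 · (1/2) = C(140, 2) · (1/2) = 9730/2 = 4865 ≈ 4865.000000.

E[X] = 4865 = 4865.000000.


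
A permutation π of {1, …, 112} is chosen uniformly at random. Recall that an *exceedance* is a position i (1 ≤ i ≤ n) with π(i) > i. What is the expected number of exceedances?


Write X = Σ_{i=1}^{112} X_i, where X_i = 1_{π(i) > i}.
For each fixed i, π(i) is uniform over {1, …, 112} (marginal of a uniform permutation), so P[π(i) > i] = (n − i)/n. Summing: Σ_{i=1}^{112} (n − i)/n = (0 + 1 + … + 111)/112 = 112(112 − 1)/(2·112) = (112 − 1)/2.
Hence E[X] = Σ_{i=1}^{112} (112 − i)/112 = 111/2 ≈ 55.500000.

E[X] = 111/2 = 55.500000.


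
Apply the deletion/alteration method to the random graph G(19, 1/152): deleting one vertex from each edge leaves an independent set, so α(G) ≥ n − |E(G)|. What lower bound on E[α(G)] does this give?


E[|E(G)|] = C(19, 2)·p = 171 · (1/152) = 9/8.
E[α(G)] ≥ n − E[|E(G)|] = 19 − 9/8 = 143/8.
Numerically: ≈ 17.8750.
(This is only a lower bound; the true E[α(G)] may be larger.)

E[α(G)] ≥ 143/8 ≈ 17.8750.


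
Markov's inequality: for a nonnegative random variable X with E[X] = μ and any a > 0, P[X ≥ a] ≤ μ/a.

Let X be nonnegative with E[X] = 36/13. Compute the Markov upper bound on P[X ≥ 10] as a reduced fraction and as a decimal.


μ = E[X] = 36/13, a = 10.
Markov: P[X ≥ 10] ≤ μ/a = (36/13)/10 = 18/65.
Numerically: ≈ 0.277.
(Since a = 10 > μ = 2.769, the bound 18/65 is < 1 and informative.)

P[X ≥ 10] ≤ 18/65 ≈ 0.277.


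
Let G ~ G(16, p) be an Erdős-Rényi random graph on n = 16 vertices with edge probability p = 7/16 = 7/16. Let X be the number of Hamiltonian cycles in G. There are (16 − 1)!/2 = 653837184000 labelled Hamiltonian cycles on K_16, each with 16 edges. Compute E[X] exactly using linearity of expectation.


K_16 has (16 − 1)!/2 = 653837184000 labelled Hamiltonian cycles.
For each such Hamiltonian cycle H, let X_H = 1 if all 16 edges of H are present in G. Then P[X_H = 1] = p^{16} = (7/16)^{16} = 33232930569601/18446744073709551616.
By linearity of expectation: E[X] = Σ_H E[X_H] = 653837184000 · p^{16} = 653837184000 · 33232930569601/18446744073709551616 = 21219654042671322112875/18014398509481984.
Numerically: E[X] ≈ 1.1779e+06.

E[X] = 653837184000 · (7/16)^{16} = 21219654042671322112875/18014398509481984 ≈ 1.1779e+06.


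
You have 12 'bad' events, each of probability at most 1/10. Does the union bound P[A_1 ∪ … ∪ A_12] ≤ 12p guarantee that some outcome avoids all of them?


Union bound: P[∪_{i=1}^{12} A_i] ≤ Σ_i P[A_i] ≤ 12·p = 12·(1/10) = 6/5.
Numerically: 6/5 ≈ 1.2000.
Is 6/5 < 1? NO.
Since the bound 6/5 is ≥ 1, the union bound is uninformative here; it does NOT by itself certify existence.

12·p = 6/5 ≈ 1.2000; existence NOT certified by the union bound.
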